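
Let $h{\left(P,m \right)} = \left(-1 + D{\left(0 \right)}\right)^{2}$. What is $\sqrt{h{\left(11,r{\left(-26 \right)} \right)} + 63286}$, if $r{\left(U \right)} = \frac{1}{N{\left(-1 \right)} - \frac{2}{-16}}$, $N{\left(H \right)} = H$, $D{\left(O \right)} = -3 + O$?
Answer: $\sqrt{63302} \approx 251.6$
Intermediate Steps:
$r{\left(U \right)} = - \frac{8}{7}$ ($r{\left(U \right)} = \frac{1}{-1 - \frac{2}{-16}} = \frac{1}{-1 - - \frac{1}{8}} = \frac{1}{-1 + \frac{1}{8}} = \frac{1}{- \frac{7}{8}} = - \frac{8}{7}$)
$h{\left(P,m \right)} = 16$ ($h{\left(P,m \right)} = \left(-1 + \left(-3 + 0\right)\right)^{2} = \left(-1 - 3\right)^{2} = \left(-4\right)^{2} = 16$)
$\sqrt{h{\left(11,r{\left(-26 \right)} \right)} + 63286} = \sqrt{16 + 63286} = \sqrt{63302}$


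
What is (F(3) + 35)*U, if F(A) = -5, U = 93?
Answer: 2790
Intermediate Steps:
(F(3) + 35)*U = (-5 + 35)*93 = 30*93 = 2790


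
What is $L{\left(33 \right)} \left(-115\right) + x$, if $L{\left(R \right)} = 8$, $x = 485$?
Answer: $-435$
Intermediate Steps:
$L{\left(33 \right)} \left(-115\right) + x = 8 \left(-115\right) + 485 = -920 + 485 = -435$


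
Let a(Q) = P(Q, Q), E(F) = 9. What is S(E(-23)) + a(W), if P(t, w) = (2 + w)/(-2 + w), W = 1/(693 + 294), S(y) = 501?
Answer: 986498/1973 ≈ 500.00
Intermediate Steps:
W = 1/987 ≈ 0.0010132
P(t, w) = (2 + w)/(-2 + w)
a(Q) = (2 + Q)/(-2 + Q)
S(E(-23)) + a(W) = 501 + (2 + 1/987)/(-2 + 1/987) = 501 + (1975/987)/(-1973/987) = 501 - 987/1973*1975/987 = 501 - 1975/1973 = 986498/1973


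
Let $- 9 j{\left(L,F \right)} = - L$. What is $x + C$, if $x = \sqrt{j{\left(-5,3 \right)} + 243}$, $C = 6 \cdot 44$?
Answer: $264 + \frac{\sqrt{2182}}{3} \approx 279.57$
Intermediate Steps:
$j{\left(L,F \right)} = \frac{L}{9}$ ($j{\left(L,F \right)} = - \frac{\left(-1\right) L}{9} = \frac{L}{9}$)
$C = 264$
$x = \frac{\sqrt{2182}}{3}$ ($x = \sqrt{\frac{1}{9} \left(-5\right) + 243} = \sqrt{- \frac{5}{9} + 243} = \sqrt{\frac{2182}{9}} = \frac{\sqrt{2182}}{3} \approx 15.571$)
$x + C = \frac{\sqrt{2182}}{3} + 264 = 264 + \frac{\sqrt{2182}}{3}$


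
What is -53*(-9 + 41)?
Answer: -1696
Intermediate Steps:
-53*(-9 + 41) = -53*32 = -1696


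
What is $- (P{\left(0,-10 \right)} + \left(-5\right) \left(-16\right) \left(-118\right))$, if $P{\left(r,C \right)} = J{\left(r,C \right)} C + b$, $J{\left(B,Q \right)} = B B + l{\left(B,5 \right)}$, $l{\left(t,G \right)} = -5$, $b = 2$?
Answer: $9388$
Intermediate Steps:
$J{\left(B,Q \right)} = -5 + B^{2}$ ($J{\left(B,Q \right)} = B B - 5 = B^{2} - 5 = -5 + B^{2}$)
$P{\left(r,C \right)} = 2 + C \left(-5 + r^{2}\right)$ ($P{\left(r,C \right)} = \left(-5 + r^{2}\right) C + 2 = C \left(-5 + r^{2}\right) + 2 = 2 + C \left(-5 + r^{2}\right)$)
$- (P{\left(0,-10 \right)} + \left(-5\right) \left(-16\right) \left(-118\right)) = - (\left(2 - 10 \left(-5 + 0^{2}\right)\right) + \left(-5\right) \left(-16\right) \left(-118\right)) = - (\left(2 - 10 \left(-5 + 0\right)\right) + 80 \left(-118\right)) = - (\left(2 - -50\right) - 9440) = - (\left(2 + 50\right) - 9440) = - (52 - 9440) = \left(-1\right) \left(-9388\right) = 9388$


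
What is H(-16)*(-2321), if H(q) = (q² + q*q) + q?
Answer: -1151216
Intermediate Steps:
H(q) = q + 2*q² (H(q) = (q² + q²) + q = 2*q² + q = q + 2*q²)
H(-16)*(-2321) = -16*(1 + 2*(-16))*(-2321) = -16*(1 - 32)*(-2321) = -16*(-31)*(-2321) = 496*(-2321) = -1151216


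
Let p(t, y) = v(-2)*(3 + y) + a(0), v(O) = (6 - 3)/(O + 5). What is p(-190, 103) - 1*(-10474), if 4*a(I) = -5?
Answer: 42315/4 ≈ 10579.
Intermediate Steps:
v(O) = 3/(5 + O)
a(I) = -5/4 (a(I) = (¼)*(-5) = -5/4)
p(t, y) = 7/4 + y (p(t, y) = (3/(5 - 2))*(3 + y) - 5/4 = (3/3)*(3 + y) - 5/4 = (3*(⅓))*(3 + y) - 5/4 = 1*(3 + y) - 5/4 = (3 + y) - 5/4 = 7/4 + y)
p(-190, 103) - 1*(-10474) = (7/4 + 103) - 1*(-10474) = 419/4 + 10474 = 42315/4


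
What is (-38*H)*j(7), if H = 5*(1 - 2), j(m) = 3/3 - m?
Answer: -1140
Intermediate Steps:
j(m) = 1 - m (j(m) = 3*(⅓) - m = 1 - m)
H = -5 (H = 5*(-1) = -5)
(-38*H)*j(7) = (-38*(-5))*(1 - 1*7) = 190*(1 - 7) = 190*(-6) = -1140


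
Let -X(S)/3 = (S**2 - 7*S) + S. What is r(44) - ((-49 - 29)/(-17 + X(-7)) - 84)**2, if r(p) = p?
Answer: -146478781/21025 ≈ -6966.9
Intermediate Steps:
X(S) = -3*S**2 + 18*S (X(S) = -3*((S**2 - 7*S) + S) = -3*(S**2 - 6*S) = -3*S**2 + 18*S)
r(44) - ((-49 - 29)/(-17 + X(-7)) - 84)**2 = 44 - ((-49 - 29)/(-17 + 3*(-7)*(6 - 1*(-7))) - 84)**2 = 44 - (-78/(-17 + 3*(-7)*(6 + 7)) - 84)**2 = 44 - (-78/(-17 + 3*(-7)*13) - 84)**2 = 44 - (-78/(-17 - 273) - 84)**2 = 44 - (-78/(-290) - 84)**2 = 44 - (-78*(-1/290) - 84)**2 = 44 - (39/145 - 84)**2 = 44 - (-12141/145)**2 = 44 - 1*147403881/21025 = 44 - 147403881/21025 = -146478781/21025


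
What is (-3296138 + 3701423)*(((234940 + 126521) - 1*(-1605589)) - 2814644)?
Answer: -343517134290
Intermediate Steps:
(-3296138 + 3701423)*(((234940 + 126521) - 1*(-1605589)) - 2814644) = 405285*((361461 + 1605589) - 2814644) = 405285*(1967050 - 2814644) = 405285*(-847594) = -343517134290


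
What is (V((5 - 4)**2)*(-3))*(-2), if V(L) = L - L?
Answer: 0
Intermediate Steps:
V(L) = 0
(V((5 - 4)**2)*(-3))*(-2) = (0*(-3))*(-2) = 0*(-2) = 0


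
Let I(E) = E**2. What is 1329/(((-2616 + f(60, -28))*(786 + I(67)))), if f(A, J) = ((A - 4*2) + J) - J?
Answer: -1329/13525100 ≈ -9.8262e-5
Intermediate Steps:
f(A, J) = -8 + A (f(A, J) = ((A - 8) + J) - J = ((-8 + A) + J) - J = (-8 + A + J) - J = -8 + A)
1329/(((-2616 + f(60, -28))*(786 + I(67)))) = 1329/(((-2616 + (-8 + 60))*(786 + 67**2))) = 1329/(((-2616 + 52)*(786 + 4489))) = 1329/((-2564*5275)) = 1329/(-13525100) = 1329*(-1/13525100) = -1329/13525100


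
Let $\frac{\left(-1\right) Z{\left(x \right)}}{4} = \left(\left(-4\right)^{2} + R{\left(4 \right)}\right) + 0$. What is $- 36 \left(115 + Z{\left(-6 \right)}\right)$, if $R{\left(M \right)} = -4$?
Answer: $-2412$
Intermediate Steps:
$Z{\left(x \right)} = -48$ ($Z{\left(x \right)} = - 4 \left(\left(\left(-4\right)^{2} - 4\right) + 0\right) = - 4 \left(\left(16 - 4\right) + 0\right) = - 4 \left(12 + 0\right) = \left(-4\right) 12 = -48$)
$- 36 \left(115 + Z{\left(-6 \right)}\right) = - 36 \left(115 - 48\right) = \left(-36\right) 67 = -2412$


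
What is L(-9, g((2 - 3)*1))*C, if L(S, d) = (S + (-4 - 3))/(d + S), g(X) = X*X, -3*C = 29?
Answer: -58/3 ≈ -19.333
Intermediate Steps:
C = -29/3 (C = -⅓*29 = -29/3 ≈ -9.6667)
g(X) = X²
L(S, d) = (-7 + S)/(S + d) (L(S, d) = (S - 7)/(S + d) = (-7 + S)/(S + d))
L(-9, g((2 - 3)*1))*C = ((-7 - 9)/(-9 + ((2 - 3)*1)²))*(-29/3) = (-16/(-9 + (-1*1)²))*(-29/3) = (-16/(-9 + (-1)²))*(-29/3) = (-16/(-9 + 1))*(-29/3) = (-16/(-8))*(-29/3) = -⅛*(-16)*(-29/3) = 2*(-29/3) = -58/3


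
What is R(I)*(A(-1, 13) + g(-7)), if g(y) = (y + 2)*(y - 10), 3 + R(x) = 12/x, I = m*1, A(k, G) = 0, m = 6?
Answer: -85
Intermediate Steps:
I = 6 (I = 6*1 = 6)
R(x) = -3 + 12/x
g(y) = (-10 + y)*(2 + y) (g(y) = (2 + y)*(-10 + y) = (-10 + y)*(2 + y))
R(I)*(A(-1, 13) + g(-7)) = (-3 + 12/6)*(0 + (-20 + (-7)**2 - 8*(-7))) = (-3 + 12*(1/6))*(0 + (-20 + 49 + 56)) = (-3 + 2)*(0 + 85) = -1*85 = -85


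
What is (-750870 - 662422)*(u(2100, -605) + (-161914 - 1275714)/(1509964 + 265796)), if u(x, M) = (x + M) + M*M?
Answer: -57646933235342939/110985 ≈ -5.1941e+11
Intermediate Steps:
u(x, M) = M + x + M**2 (u(x, M) = (M + x) + M**2 = M + x + M**2)
(-750870 - 662422)*(u(2100, -605) + (-161914 - 1275714)/(1509964 + 265796)) = (-750870 - 662422)*((-605 + 2100 + (-605)**2) + (-161914 - 1275714)/(1509964 + 265796)) = -1413292*((-605 + 2100 + 366025) - 1437628/1775760) = -1413292*(367520 - 1437628*1/1775760) = -1413292*(367520 - 359407/443940) = -1413292*163156469393/443940 = -57646933235342939/110985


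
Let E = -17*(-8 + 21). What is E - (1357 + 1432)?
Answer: -3010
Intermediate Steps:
E = -221 (E = -17*13 = -221)
E - (1357 + 1432) = -221 - (1357 + 1432) = -221 - 1*2789 = -221 - 2789 = -3010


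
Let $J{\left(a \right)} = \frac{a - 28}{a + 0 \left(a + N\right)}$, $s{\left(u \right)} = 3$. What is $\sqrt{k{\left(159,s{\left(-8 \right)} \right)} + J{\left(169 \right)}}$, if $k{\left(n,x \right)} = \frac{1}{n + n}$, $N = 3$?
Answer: $\frac{\sqrt{14312226}}{4134} \approx 0.91513$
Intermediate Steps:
$k{\left(n,x \right)} = \frac{1}{2 n}$
$J{\left(a \right)} = \frac{-28 + a}{a}$ ($J{\left(a \right)} = \frac{a - 28}{a + 0 \left(a + 3\right)} = \frac{-28 + a}{a + 0 \left(3 + a\right)} = \frac{-28 + a}{a + 0} = \frac{-28 + a}{a}$)
$\sqrt{k{\left(159,s{\left(-8 \right)} \right)} + J{\left(169 \right)}} = \sqrt{\frac{1}{2 \cdot 159} + \frac{-28 + 169}{169}} = \sqrt{\frac{1}{2} \cdot \frac{1}{159} + \frac{1}{169} \cdot 141} = \sqrt{\frac{1}{318} + \frac{141}{169}} = \sqrt{\frac{45007}{53742}} = \frac{\sqrt{14312226}}{4134}$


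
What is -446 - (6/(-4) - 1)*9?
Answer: -847/2 ≈ -423.50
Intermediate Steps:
-446 - (6/(-4) - 1)*9 = -446 - (6*(-¼) - 1)*9 = -446 - (-3/2 - 1)*9 = -446 - (-5)*9/2 = -446 - 1*(-45/2) = -446 + 45/2 = -847/2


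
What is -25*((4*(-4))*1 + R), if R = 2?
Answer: 350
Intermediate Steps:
-25*((4*(-4))*1 + R) = -25*((4*(-4))*1 + 2) = -25*(-16*1 + 2) = -25*(-16 + 2) = -25*(-14) = 350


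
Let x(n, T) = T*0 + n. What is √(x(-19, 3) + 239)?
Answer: 2*√55 ≈ 14.832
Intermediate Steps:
x(n, T) = n (x(n, T) = 0 + n = n)
√(x(-19, 3) + 239) = √(-19 + 239) = √220 = 2*√55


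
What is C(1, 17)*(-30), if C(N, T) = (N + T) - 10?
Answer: -240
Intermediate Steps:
C(N, T) = -10 + N + T
C(1, 17)*(-30) = (-10 + 1 + 17)*(-30) = 8*(-30) = -240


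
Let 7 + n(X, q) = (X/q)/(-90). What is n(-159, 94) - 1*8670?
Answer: -24469087/2820 ≈ -8677.0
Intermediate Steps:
n(X, q) = -7 - X/(90*q) (n(X, q) = -7 + (X/q)/(-90) = -7 + (X/q)*(-1/90) = -7 - X/(90*q))
n(-159, 94) - 1*8670 = (-7 - 1/90*(-159)/94) - 1*8670 = (-7 - 1/90*(-159)*1/94) - 8670 = (-7 + 53/2820) - 8670 = -19687/2820 - 8670 = -24469087/2820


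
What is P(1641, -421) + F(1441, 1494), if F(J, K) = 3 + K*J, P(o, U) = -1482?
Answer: 2151375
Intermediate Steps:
F(J, K) = 3 + J*K
P(1641, -421) + F(1441, 1494) = -1482 + (3 + 1441*1494) = -1482 + (3 + 2152854) = -1482 + 2152857 = 2151375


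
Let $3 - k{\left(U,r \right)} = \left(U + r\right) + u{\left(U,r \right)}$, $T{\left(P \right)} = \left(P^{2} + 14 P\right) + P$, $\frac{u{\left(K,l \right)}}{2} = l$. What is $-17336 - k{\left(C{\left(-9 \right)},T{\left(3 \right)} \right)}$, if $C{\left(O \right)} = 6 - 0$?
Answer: $-17171$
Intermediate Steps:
$u{\left(K,l \right)} = 2 l$
$C{\left(O \right)} = 6$ ($C{\left(O \right)} = 6 + 0 = 6$)
$T{\left(P \right)} = P^{2} + 15 P$
$k{\left(U,r \right)} = 3 - U - 3 r$ ($k{\left(U,r \right)} = 3 - \left(\left(U + r\right) + 2 r\right) = 3 - \left(U + 3 r\right) = 3 - U - 3 r$)
$-17336 - k{\left(C{\left(-9 \right)},T{\left(3 \right)} \right)} = -17336 - \left(3 - 6 - 3 \cdot 3 \left(15 + 3\right)\right) = -17336 - \left(3 - 6 - 3 \cdot 3 \cdot 18\right) = -17336 - \left(3 - 6 - 162\right) = -17336 - -165 = -17336 + 165 = -17171$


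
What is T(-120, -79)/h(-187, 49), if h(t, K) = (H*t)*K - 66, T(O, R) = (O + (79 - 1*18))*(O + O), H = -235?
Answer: 14160/2153239 ≈ 0.0065761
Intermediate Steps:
T(O, R) = 2*O*(61 + O) (T(O, R) = (O + (79 - 18))*(2*O) = (O + 61)*(2*O) = (61 + O)*(2*O) = 2*O*(61 + O))
h(t, K) = -66 - 235*K*t (h(t, K) = (-235*t)*K - 66 = -235*K*t - 66 = -66 - 235*K*t)
T(-120, -79)/h(-187, 49) = (2*(-120)*(61 - 120))/(-66 - 235*49*(-187)) = (2*(-120)*(-59))/(-66 + 2153305) = 14160/2153239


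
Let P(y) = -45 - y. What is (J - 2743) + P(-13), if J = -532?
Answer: -3307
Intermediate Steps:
(J - 2743) + P(-13) = (-532 - 2743) + (-45 - 1*(-13)) = -3275 + (-45 + 13) = -3275 - 32 = -3307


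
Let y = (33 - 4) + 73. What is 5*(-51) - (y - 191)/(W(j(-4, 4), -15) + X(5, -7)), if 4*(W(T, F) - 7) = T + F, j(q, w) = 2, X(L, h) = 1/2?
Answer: -3979/17 ≈ -234.06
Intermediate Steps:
X(L, h) = ½
W(T, F) = 7 + F/4 + T/4 (W(T, F) = 7 + (T + F)/4 = 7 + (F + T)/4 = 7 + (F/4 + T/4) = 7 + F/4 + T/4)
y = 102 (y = 29 + 73 = 102)
5*(-51) - (y - 191)/(W(j(-4, 4), -15) + X(5, -7)) = 5*(-51) - (102 - 191)/((7 + (¼)*(-15) + (¼)*2) + ½) = -255 - (-89)/((7 - 15/4 + ½) + ½) = -255 - (-89)/(15/4 + ½) = -255 - (-89)/17/4 = -255 - (-89)*4/17 = -255 - 1*(-356/17) = -255 + 356/17 = -3979/17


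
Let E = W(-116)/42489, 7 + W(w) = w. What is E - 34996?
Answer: -495648389/14163 ≈ -34996.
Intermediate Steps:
W(w) = -7 + w
E = -41/14163 (E = (-7 - 116)/42489 = -123*1/42489 = -41/14163 ≈ -0.0028949)
E - 34996 = -41/14163 - 34996 = -495648389/14163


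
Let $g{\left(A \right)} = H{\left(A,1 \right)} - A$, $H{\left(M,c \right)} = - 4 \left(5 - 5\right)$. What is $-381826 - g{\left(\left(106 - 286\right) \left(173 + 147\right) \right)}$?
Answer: $-439426$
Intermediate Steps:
$H{\left(M,c \right)} = 0$ ($H{\left(M,c \right)} = \left(-4\right) 0 = 0$)
$g{\left(A \right)} = - A$ ($g{\left(A \right)} = 0 - A = - A$)
$-381826 - g{\left(\left(106 - 286\right) \left(173 + 147\right) \right)} = -381826 - - \left(106 - 286\right) \left(173 + 147\right) = -381826 - - \left(-180\right) 320 = -381826 - \left(-1\right) \left(-57600\right) = -381826 - 57600 = -439426$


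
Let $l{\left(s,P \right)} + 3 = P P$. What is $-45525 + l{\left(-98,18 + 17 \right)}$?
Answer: $-44303$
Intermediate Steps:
$l{\left(s,P \right)} = -3 + P^{2}$ ($l{\left(s,P \right)} = -3 + P P = -3 + P^{2}$)
$-45525 + l{\left(-98,18 + 17 \right)} = -45525 - \left(3 - \left(18 + 17\right)^{2}\right) = -45525 - \left(3 - 35^{2}\right) = -45525 + \left(-3 + 1225\right) = -45525 + 1222 = -44303$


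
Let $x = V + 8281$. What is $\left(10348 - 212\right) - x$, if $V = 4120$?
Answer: $-2265$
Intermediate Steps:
$x = 12401$ ($x = 4120 + 8281 = 12401$)
$\left(10348 - 212\right) - x = \left(10348 - 212\right) - 12401 = 10136 - 12401 = -2265$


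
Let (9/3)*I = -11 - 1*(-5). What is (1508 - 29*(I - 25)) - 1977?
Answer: 314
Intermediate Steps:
I = -2 (I = (-11 - 1*(-5))/3 = (-11 + 5)/3 = (⅓)*(-6) = -2)
(1508 - 29*(I - 25)) - 1977 = (1508 - 29*(-2 - 25)) - 1977 = (1508 - 29*(-27)) - 1977 = (1508 + 783) - 1977 = 2291 - 1977 = 314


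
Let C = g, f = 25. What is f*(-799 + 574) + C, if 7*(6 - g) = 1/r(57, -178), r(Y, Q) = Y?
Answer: -2241982/399 ≈ -5619.0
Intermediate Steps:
g = 2393/399 (g = 6 - ⅐/57 = 6 - ⅐*1/57 = 6 - 1/399 = 2393/399 ≈ 5.9975)
C = 2393/399 ≈ 5.9975
f*(-799 + 574) + C = 25*(-799 + 574) + 2393/399 = 25*(-225) + 2393/399 = -5625 + 2393/399 = -2241982/399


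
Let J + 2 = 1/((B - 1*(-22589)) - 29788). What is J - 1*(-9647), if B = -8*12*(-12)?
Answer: 58323314/6047 ≈ 9645.0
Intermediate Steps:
B = 1152 (B = -96*(-12) = 1152)
J = -12095/6047 (J = -2 + 1/((1152 - 1*(-22589)) - 29788) = -2 + 1/((1152 + 22589) - 29788) = -2 + 1/(23741 - 29788) = -2 + 1/(-6047) = -2 - 1/6047 = -12095/6047 ≈ -2.0002)
J - 1*(-9647) = -12095/6047 - 1*(-9647) = -12095/6047 + 9647 = 58323314/6047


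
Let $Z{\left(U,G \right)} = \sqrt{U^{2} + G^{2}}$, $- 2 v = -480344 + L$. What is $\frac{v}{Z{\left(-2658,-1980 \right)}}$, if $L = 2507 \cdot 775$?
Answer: $- \frac{487527 \sqrt{305149}}{1220596} \approx -220.64$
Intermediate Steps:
$L = 1942925$
$v = - \frac{1462581}{2}$ ($v = - \frac{-480344 + 1942925}{2} = \left(- \frac{1}{2}\right) 1462581 = - \frac{1462581}{2} \approx -7.3129 \cdot 10^{5}$)
$Z{\left(U,G \right)} = \sqrt{G^{2} + U^{2}}$
$\frac{v}{Z{\left(-2658,-1980 \right)}} = - \frac{1462581}{2 \sqrt{\left(-1980\right)^{2} + \left(-2658\right)^{2}}} = - \frac{1462581}{2 \sqrt{3920400 + 7064964}} = - \frac{1462581}{2 \sqrt{10985364}} = - \frac{1462581}{2 \cdot 6 \sqrt{305149}} = - \frac{1462581 \frac{\sqrt{305149}}{1830894}}{2} = - \frac{487527 \sqrt{305149}}{1220596}$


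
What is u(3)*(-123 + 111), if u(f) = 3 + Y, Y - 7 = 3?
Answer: -156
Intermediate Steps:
Y = 10 (Y = 7 + 3 = 10)
u(f) = 13 (u(f) = 3 + 10 = 13)
u(3)*(-123 + 111) = 13*(-123 + 111) = 13*(-12) = -156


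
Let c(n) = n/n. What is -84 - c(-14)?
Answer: -85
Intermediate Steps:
c(n) = 1
-84 - c(-14) = -84 - 1*1 = -84 - 1 = -85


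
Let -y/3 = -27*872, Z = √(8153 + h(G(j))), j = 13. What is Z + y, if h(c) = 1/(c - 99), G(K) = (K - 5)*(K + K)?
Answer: 70632 + 3*√10762878/109 ≈ 70722.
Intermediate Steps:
G(K) = 2*K*(-5 + K) (G(K) = (-5 + K)*(2*K) = 2*K*(-5 + K))
h(c) = 1/(-99 + c)
Z = 3*√10762878/109 (Z = √(8153 + 1/(-99 + 2*13*(-5 + 13))) = √(8153 + 1/(-99 + 2*13*8)) = √(8153 + 1/(-99 + 208)) = √(8153 + 1/109) = √(888678/109) = 3*√10762878/109 ≈ 90.294)
y = 70632 (y = -(-81)*872 = -3*(-23544) = 70632)
Z + y = 3*√10762878/109 + 70632 = 70632 + 3*√10762878/109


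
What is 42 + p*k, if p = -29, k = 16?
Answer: -422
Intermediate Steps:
42 + p*k = 42 - 29*16 = 42 - 464 = -422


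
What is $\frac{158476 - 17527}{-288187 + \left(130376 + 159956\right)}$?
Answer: $\frac{46983}{715} \approx 65.71$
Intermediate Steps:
$\frac{158476 - 17527}{-288187 + \left(130376 + 159956\right)} = \frac{140949}{-288187 + 290332} = \frac{140949}{2145} = 140949 \cdot \frac{1}{2145} = \frac{46983}{715}$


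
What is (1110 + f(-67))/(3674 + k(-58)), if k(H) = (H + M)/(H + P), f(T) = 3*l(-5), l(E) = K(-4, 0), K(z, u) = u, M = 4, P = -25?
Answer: 46065/152498 ≈ 0.30207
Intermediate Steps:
l(E) = 0
f(T) = 0 (f(T) = 3*0 = 0)
k(H) = (4 + H)/(-25 + H) (k(H) = (H + 4)/(H - 25) = (4 + H)/(-25 + H))
(1110 + f(-67))/(3674 + k(-58)) = (1110 + 0)/(3674 + (4 - 58)/(-25 - 58)) = 1110/(3674 - 54/(-83)) = 1110/(3674 - 1/83*(-54)) = 1110/(3674 + 54/83) = 1110/(304996/83) = 1110*(83/304996) = 46065/152498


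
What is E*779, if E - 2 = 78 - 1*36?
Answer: 34276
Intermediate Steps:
E = 44 (E = 2 + (78 - 1*36) = 2 + (78 - 36) = 2 + 42 = 44)
E*779 = 44*779 = 34276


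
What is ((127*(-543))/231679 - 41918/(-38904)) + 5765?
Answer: 25984178100409/4506619908 ≈ 5765.8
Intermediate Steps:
((127*(-543))/231679 - 41918/(-38904)) + 5765 = (-68961*1/231679 - 41918*(-1/38904)) + 5765 = (-68961/231679 + 20959/19452) + 5765 = 3514330789/4506619908 + 5765 = 25984178100409/4506619908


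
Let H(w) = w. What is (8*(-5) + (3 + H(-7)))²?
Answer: 1936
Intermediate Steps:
(8*(-5) + (3 + H(-7)))² = (8*(-5) + (3 - 7))² = (-40 - 4)² = (-44)² = 1936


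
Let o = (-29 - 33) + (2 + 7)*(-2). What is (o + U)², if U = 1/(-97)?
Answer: 60233121/9409 ≈ 6401.6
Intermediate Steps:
U = -1/97 ≈ -0.010309
o = -80 (o = -62 + 9*(-2) = -62 - 18 = -80)
(o + U)² = (-80 - 1/97)² = (-7761/97)² = 60233121/9409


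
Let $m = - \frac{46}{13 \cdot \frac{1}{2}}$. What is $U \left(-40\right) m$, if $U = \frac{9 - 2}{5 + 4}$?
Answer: $\frac{25760}{117} \approx 220.17$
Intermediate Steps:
$m = - \frac{92}{13}$ ($m = - \frac{46}{13 \cdot \frac{1}{2}} = - \frac{46}{\frac{13}{2}} = \left(-46\right) \frac{2}{13} = - \frac{92}{13} \approx -7.0769$)
$U = \frac{7}{9} \approx 0.77778$
$U \left(-40\right) m = \frac{7}{9} \left(-40\right) \left(- \frac{92}{13}\right) = \left(- \frac{280}{9}\right) \left(- \frac{92}{13}\right) = \frac{25760}{117}$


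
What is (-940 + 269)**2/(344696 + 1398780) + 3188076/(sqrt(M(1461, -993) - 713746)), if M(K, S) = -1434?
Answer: 450241/1743476 - 1594038*I*sqrt(178795)/178795 ≈ 0.25824 - 3769.8*I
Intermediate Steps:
(-940 + 269)**2/(344696 + 1398780) + 3188076/(sqrt(M(1461, -993) - 713746)) = (-940 + 269)**2/(344696 + 1398780) + 3188076/(sqrt(-1434 - 713746)) = (-671)**2/1743476 + 3188076/(sqrt(-715180)) = 450241*(1/1743476) + 3188076/((2*I*sqrt(178795))) = 450241/1743476 + 3188076*(-I*sqrt(178795)/357590) = 450241/1743476 - 1594038*I*sqrt(178795)/178795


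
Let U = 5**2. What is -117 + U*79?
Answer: 1858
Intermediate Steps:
U = 25
-117 + U*79 = -117 + 25*79 = -117 + 1975 = 1858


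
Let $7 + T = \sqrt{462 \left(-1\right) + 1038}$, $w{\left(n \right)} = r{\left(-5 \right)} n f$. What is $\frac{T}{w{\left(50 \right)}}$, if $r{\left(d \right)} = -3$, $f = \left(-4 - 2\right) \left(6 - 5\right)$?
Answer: $\frac{17}{900} \approx 0.018889$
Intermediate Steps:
$f = -6$ ($f = \left(-6\right) 1 = -6$)
$w{\left(n \right)} = 18 n$ ($w{\left(n \right)} = - 3 n \left(-6\right) = 18 n$)
$T = 17$ ($T = -7 + \sqrt{462 \left(-1\right) + 1038} = -7 + \sqrt{-462 + 1038} = -7 + \sqrt{576} = -7 + 24 = 17$)
$\frac{T}{w{\left(50 \right)}} = \frac{17}{18 \cdot 50} = \frac{17}{900}$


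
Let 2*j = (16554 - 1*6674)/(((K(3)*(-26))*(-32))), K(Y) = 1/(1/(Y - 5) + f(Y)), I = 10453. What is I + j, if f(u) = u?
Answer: 334971/32 ≈ 10468.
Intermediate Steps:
K(Y) = 1/(Y + 1/(-5 + Y)) (K(Y) = 1/(1/(Y - 5) + Y) = 1/(1/(-5 + Y) + Y) = 1/(Y + 1/(-5 + Y)))
j = 475/32 (j = ((16554 - 1*6674)/(((((-5 + 3)/(1 + 3² - 5*3))*(-26))*(-32))))/2 = ((16554 - 6674)/((((-2/(1 + 9 - 15))*(-26))*(-32))))/2 = (9880/((((-2/(-5))*(-26))*(-32))))/2 = (9880/(((-⅕*(-2)*(-26))*(-32))))/2 = (9880/((((⅖)*(-26))*(-32))))/2 = (9880/((-52/5*(-32))))/2 = (9880/(1664/5))/2 = (9880*(5/1664))/2 = (½)*(475/16) = 475/32 ≈ 14.844)
I + j = 10453 + 475/32 = 334971/32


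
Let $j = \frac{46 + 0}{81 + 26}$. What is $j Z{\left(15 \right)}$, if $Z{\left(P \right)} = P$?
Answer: $\frac{690}{107} \approx 6.4486$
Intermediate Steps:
$j = \frac{46}{107} \approx 0.42991$
$j Z{\left(15 \right)} = \frac{46}{107} \cdot 15 = \frac{690}{107}$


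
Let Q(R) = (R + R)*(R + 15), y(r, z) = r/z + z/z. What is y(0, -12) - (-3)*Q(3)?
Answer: 325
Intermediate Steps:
y(r, z) = 1 + r/z (y(r, z) = r/z + 1 = 1 + r/z)
Q(R) = 2*R*(15 + R) (Q(R) = (2*R)*(15 + R) = 2*R*(15 + R))
y(0, -12) - (-3)*Q(3) = (0 - 12)/(-12) - (-3)*2*3*(15 + 3) = -1/12*(-12) - (-3)*2*3*18 = 1 - (-3)*108 = 1 - 1*(-324) = 1 + 324 = 325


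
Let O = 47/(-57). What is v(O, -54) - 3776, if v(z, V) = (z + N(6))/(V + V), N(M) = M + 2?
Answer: -23245465/6156 ≈ -3776.1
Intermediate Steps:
N(M) = 2 + M
O = -47/57 (O = 47*(-1/57) = -47/57 ≈ -0.82456)
v(z, V) = (8 + z)/(2*V) (v(z, V) = (z + (2 + 6))/(V + V) = (z + 8)/((2*V)) = (8 + z)*(1/(2*V)) = (8 + z)/(2*V))
v(O, -54) - 3776 = (1/2)*(8 - 47/57)/(-54) - 3776 = (1/2)*(-1/54)*(409/57) - 3776 = -409/6156 - 3776 = -23245465/6156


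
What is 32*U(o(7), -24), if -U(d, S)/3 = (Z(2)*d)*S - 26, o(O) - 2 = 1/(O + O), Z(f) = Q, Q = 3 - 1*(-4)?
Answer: 35904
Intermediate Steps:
Q = 7 (Q = 3 + 4 = 7)
Z(f) = 7
o(O) = 2 + 1/(2*O) (o(O) = 2 + 1/(O + O) = 2 + 1/(2*O))
U(d, S) = 78 - 21*S*d (U(d, S) = -3*((7*d)*S - 26) = -3*(7*S*d - 26) = -3*(-26 + 7*S*d) = 78 - 21*S*d)
32*U(o(7), -24) = 32*(78 - 21*(-24)*(2 + (½)/7)) = 32*(78 - 21*(-24)*(2 + (½)*(⅐))) = 32*(78 - 21*(-24)*(2 + 1/14)) = 32*(78 - 21*(-24)*29/14) = 32*(78 + 1044) = 32*1122 = 35904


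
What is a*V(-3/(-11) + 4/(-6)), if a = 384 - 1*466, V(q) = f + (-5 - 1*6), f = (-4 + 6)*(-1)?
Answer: 1066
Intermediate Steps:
f = -2 (f = 2*(-1) = -2)
V(q) = -13 (V(q) = -2 + (-5 - 1*6) = -2 + (-5 - 6) = -2 - 11 = -13)
a = -82 (a = 384 - 466 = -82)
a*V(-3/(-11) + 4/(-6)) = -82*(-13) = 1066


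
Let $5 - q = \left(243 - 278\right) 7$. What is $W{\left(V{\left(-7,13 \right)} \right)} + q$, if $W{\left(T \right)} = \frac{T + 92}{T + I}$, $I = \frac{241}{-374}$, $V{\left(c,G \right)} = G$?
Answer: $\frac{1194520}{4621} \approx 258.5$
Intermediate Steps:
$I = - \frac{241}{374}$ ($I = 241 \left(- \frac{1}{374}\right) = - \frac{241}{374} \approx -0.64439$)
$W{\left(T \right)} = \frac{92 + T}{- \frac{241}{374} + T}$ ($W{\left(T \right)} = \frac{T + 92}{T - \frac{241}{374}} = \frac{92 + T}{- \frac{241}{374} + T}$)
$q = 250$ ($q = 5 - \left(243 - 278\right) 7 = 5 - \left(-35\right) 7 = 5 - -245 = 5 + 245 = 250$)
$W{\left(V{\left(-7,13 \right)} \right)} + q = \frac{374 \left(92 + 13\right)}{-241 + 374 \cdot 13} + 250 = 374 \frac{1}{-241 + 4862} \cdot 105 + 250 = 374 \cdot \frac{1}{4621} \cdot 105 + 250 = \frac{39270}{4621} + 250 = \frac{1194520}{4621}$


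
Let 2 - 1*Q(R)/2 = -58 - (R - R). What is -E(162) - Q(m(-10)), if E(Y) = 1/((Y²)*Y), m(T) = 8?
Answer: -510183361/4251528 ≈ -120.00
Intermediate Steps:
Q(R) = 120 (Q(R) = 4 - 2*(-58 - (R - R)) = 4 - 2*(-58 - 1*0) = 4 - 2*(-58 + 0) = 4 - 2*(-58) = 4 + 116 = 120)
E(Y) = Y⁻³ (E(Y) = 1/(Y²*Y) = Y⁻³)
-E(162) - Q(m(-10)) = -1/162³ - 1*120 = -1*1/4251528 - 120 = -1/4251528 - 120 = -510183361/4251528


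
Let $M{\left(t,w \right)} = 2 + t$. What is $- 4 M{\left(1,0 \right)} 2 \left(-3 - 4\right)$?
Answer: $168$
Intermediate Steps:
$- 4 M{\left(1,0 \right)} 2 \left(-3 - 4\right) = - 4 \left(2 + 1\right) 2 \left(-3 - 4\right) = \left(-4\right) 3 \cdot 2 \left(-7\right) = \left(-12\right) \left(-14\right) = 168$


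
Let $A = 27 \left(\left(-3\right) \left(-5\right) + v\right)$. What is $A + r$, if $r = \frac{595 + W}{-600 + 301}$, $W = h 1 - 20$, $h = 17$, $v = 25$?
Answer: $\frac{322328}{299} \approx 1078.0$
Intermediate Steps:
$W = -3$ ($W = 17 \cdot 1 - 20 = 17 - 20 = -3$)
$A = 1080$ ($A = 27 \left(\left(-3\right) \left(-5\right) + 25\right) = 27 \left(15 + 25\right) = 27 \cdot 40 = 1080$)
$r = - \frac{592}{299}$ ($r = \frac{595 - 3}{-600 + 301} = \frac{592}{-299} = 592 \left(- \frac{1}{299}\right) = - \frac{592}{299} \approx -1.9799$)
$A + r = 1080 - \frac{592}{299} = \frac{322328}{299}$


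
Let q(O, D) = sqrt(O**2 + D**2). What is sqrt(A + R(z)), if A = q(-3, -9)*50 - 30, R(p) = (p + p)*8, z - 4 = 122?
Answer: sqrt(1986 + 150*sqrt(10)) ≈ 49.602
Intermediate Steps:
z = 126 (z = 4 + 122 = 126)
q(O, D) = sqrt(D**2 + O**2)
R(p) = 16*p (R(p) = (2*p)*8 = 16*p)
A = -30 + 150*sqrt(10) (A = sqrt((-9)**2 + (-3)**2)*50 - 30 = sqrt(81 + 9)*50 - 30 = sqrt(90)*50 - 30 = (3*sqrt(10))*50 - 30 = 150*sqrt(10) - 30 = -30 + 150*sqrt(10) ≈ 444.34)
sqrt(A + R(z)) = sqrt((-30 + 150*sqrt(10)) + 16*126) = sqrt((-30 + 150*sqrt(10)) + 2016) = sqrt(1986 + 150*sqrt(10))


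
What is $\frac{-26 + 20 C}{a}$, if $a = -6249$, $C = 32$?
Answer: $- \frac{614}{6249} \approx -0.098256$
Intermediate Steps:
$\frac{-26 + 20 C}{a} = \frac{-26 + 20 \cdot 32}{-6249} = \left(-26 + 640\right) \left(- \frac{1}{6249}\right) = 614 \left(- \frac{1}{6249}\right) = - \frac{614}{6249}$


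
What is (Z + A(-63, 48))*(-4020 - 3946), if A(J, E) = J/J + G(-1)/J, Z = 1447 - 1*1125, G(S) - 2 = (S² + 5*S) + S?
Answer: -7720192/3 ≈ -2.5734e+6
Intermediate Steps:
G(S) = 2 + S² + 6*S (G(S) = 2 + ((S² + 5*S) + S) = 2 + (S² + 6*S) = 2 + S² + 6*S)
Z = 322 (Z = 1447 - 1125 = 322)
A(J, E) = 1 - 3/J (A(J, E) = J/J + (2 + (-1)² + 6*(-1))/J = 1 + (2 + 1 - 6)/J = 1 - 3/J)
(Z + A(-63, 48))*(-4020 - 3946) = (322 + (-3 - 63)/(-63))*(-4020 - 3946) = (322 - 1/63*(-66))*(-7966) = (322 + 22/21)*(-7966) = (6784/21)*(-7966) = -7720192/3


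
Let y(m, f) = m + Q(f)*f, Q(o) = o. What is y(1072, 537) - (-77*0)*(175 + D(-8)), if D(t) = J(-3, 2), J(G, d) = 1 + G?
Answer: 289441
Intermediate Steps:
D(t) = -2 (D(t) = 1 - 3 = -2)
y(m, f) = m + f² (y(m, f) = m + f*f = m + f²)
y(1072, 537) - (-77*0)*(175 + D(-8)) = (1072 + 537²) - (-77*0)*(175 - 2) = (1072 + 288369) - 0*173 = 289441 - 1*0 = 289441 + 0 = 289441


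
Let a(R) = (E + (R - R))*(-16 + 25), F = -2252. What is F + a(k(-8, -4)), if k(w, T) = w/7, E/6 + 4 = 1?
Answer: -2414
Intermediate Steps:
E = -18 (E = -24 + 6*1 = -24 + 6 = -18)
k(w, T) = w/7 (k(w, T) = w*(⅐) = w/7)
a(R) = -162 (a(R) = (-18 + (R - R))*(-16 + 25) = (-18 + 0)*9 = -18*9 = -162)
F + a(k(-8, -4)) = -2252 - 162 = -2414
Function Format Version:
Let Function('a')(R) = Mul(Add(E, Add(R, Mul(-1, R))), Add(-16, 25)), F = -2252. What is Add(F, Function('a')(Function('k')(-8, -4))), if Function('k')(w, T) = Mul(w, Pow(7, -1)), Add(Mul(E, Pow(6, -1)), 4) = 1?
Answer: -2414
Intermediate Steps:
E = -18 (E = Add(-24, Mul(6, 1)) = Add(-24, 6) = -18)
Function('k')(w, T) = Mul(Rational(1, 7), w) (Function('k')(w, T) = Mul(w, Rational(1, 7)) = Mul(Rational(1, 7), w))
Function('a')(R) = -162 (Function('a')(R) = Mul(Add(-18, Add(R, Mul(-1, R))), Add(-16, 25)) = Mul(Add(-18, 0), 9) = Mul(-18, 9) = -162)
Add(F, Function('a')(Function('k')(-8, -4))) = Add(-2252, -162) = -2414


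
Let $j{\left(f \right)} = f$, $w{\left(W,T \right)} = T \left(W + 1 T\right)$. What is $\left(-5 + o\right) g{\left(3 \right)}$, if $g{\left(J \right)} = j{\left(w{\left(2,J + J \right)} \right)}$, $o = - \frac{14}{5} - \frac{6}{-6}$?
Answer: $- \frac{1632}{5} \approx -326.4$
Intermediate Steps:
$w{\left(W,T \right)} = T \left(T + W\right)$ ($w{\left(W,T \right)} = T \left(W + T\right) = T \left(T + W\right)$)
$o = - \frac{9}{5}$ ($o = \left(-14\right) \frac{1}{5} - -1 = - \frac{14}{5} + 1 = - \frac{9}{5} \approx -1.8$)
$g{\left(J \right)} = 2 J \left(2 + 2 J\right)$ ($g{\left(J \right)} = \left(J + J\right) \left(\left(J + J\right) + 2\right) = 2 J \left(2 J + 2\right) = 2 J \left(2 + 2 J\right)$)
$\left(-5 + o\right) g{\left(3 \right)} = \left(-5 - \frac{9}{5}\right) 4 \cdot 3 \left(1 + 3\right) = - \frac{34 \cdot 4 \cdot 3 \cdot 4}{5} = \left(- \frac{34}{5}\right) 48 = - \frac{1632}{5}$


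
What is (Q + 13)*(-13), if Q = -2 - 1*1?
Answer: -130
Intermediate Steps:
Q = -3 (Q = -2 - 1 = -3)
(Q + 13)*(-13) = (-3 + 13)*(-13) = 10*(-13) = -130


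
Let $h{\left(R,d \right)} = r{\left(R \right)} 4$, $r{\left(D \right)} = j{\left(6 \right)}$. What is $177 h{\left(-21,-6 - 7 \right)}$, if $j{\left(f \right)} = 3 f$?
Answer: $12744$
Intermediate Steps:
$r{\left(D \right)} = 18$ ($r{\left(D \right)} = 3 \cdot 6 = 18$)
$h{\left(R,d \right)} = 72$ ($h{\left(R,d \right)} = 18 \cdot 4 = 72$)
$177 h{\left(-21,-6 - 7 \right)} = 177 \cdot 72 = 12744$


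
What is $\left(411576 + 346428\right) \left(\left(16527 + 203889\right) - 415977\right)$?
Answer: $-148236020244$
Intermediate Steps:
$\left(411576 + 346428\right) \left(\left(16527 + 203889\right) - 415977\right) = 758004 \left(220416 - 415977\right) = 758004 \left(-195561\right) = -148236020244$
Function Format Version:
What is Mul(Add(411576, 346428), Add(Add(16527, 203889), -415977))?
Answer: -148236020244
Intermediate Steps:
Mul(Add(411576, 346428), Add(Add(16527, 203889), -415977)) = Mul(758004, Add(220416, -415977)) = Mul(758004, -195561) = -148236020244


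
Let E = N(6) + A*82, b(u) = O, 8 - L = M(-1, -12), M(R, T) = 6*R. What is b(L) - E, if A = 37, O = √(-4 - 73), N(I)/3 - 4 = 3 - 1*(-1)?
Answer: -3058 + I*√77 ≈ -3058.0 + 8.775*I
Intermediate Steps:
L = 14 (L = 8 - 6*(-1) = 8 - 1*(-6) = 8 + 6 = 14)
N(I) = 24 (N(I) = 12 + 3*(3 - 1*(-1)) = 12 + 3*(3 + 1) = 12 + 3*4 = 12 + 12 = 24)
O = I*√77 (O = √(-77) = I*√77 ≈ 8.775*I)
b(u) = I*√77
E = 3058 (E = 24 + 37*82 = 24 + 3034 = 3058)
b(L) - E = I*√77 - 1*3058 = I*√77 - 3058 = -3058 + I*√77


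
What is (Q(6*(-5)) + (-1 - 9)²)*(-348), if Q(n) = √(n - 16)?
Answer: -34800 - 348*I*√46 ≈ -34800.0 - 2360.3*I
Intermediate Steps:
Q(n) = √(-16 + n)
(Q(6*(-5)) + (-1 - 9)²)*(-348) = (√(-16 + 6*(-5)) + (-1 - 9)²)*(-348) = (√(-16 - 30) + (-10)²)*(-348) = (√(-46) + 100)*(-348) = (I*√46 + 100)*(-348) = (100 + I*√46)*(-348) = -34800 - 348*I*√46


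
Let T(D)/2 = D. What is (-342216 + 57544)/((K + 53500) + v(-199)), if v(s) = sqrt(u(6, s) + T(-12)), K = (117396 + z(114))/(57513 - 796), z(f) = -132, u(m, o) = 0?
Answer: -6124234800308872192/1151006163557443229 + 228934509757952*I*sqrt(6)/1151006163557443229 ≈ -5.3208 + 0.0004872*I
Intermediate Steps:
T(D) = 2*D
K = 117264/56717 (K = (117396 - 132)/(57513 - 796) = 117264/56717 ≈ 2.0675)
v(s) = 2*I*sqrt(6) (v(s) = sqrt(0 + 2*(-12)) = sqrt(0 - 24) = sqrt(-24) = 2*I*sqrt(6))
(-342216 + 57544)/((K + 53500) + v(-199)) = (-342216 + 57544)/((117264/56717 + 53500) + 2*I*sqrt(6)) = -284672/(3034476764/56717 + 2*I*sqrt(6))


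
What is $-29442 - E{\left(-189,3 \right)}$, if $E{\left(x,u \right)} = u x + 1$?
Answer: $-28876$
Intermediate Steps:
$E{\left(x,u \right)} = 1 + u x$
$-29442 - E{\left(-189,3 \right)} = -29442 - \left(1 + 3 \left(-189\right)\right) = -29442 - \left(1 - 567\right) = -29442 - -566 = -29442 + 566 = -28876$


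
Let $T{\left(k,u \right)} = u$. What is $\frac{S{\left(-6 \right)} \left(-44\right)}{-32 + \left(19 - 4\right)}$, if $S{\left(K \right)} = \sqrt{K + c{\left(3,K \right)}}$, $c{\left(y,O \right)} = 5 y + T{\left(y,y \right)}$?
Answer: $\frac{88 \sqrt{3}}{17} \approx 8.9659$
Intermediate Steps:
$c{\left(y,O \right)} = 6 y$ ($c{\left(y,O \right)} = 5 y + y = 6 y$)
$S{\left(K \right)} = \sqrt{18 + K}$ ($S{\left(K \right)} = \sqrt{K + 6 \cdot 3} = \sqrt{K + 18} = \sqrt{18 + K}$)
$\frac{S{\left(-6 \right)} \left(-44\right)}{-32 + \left(19 - 4\right)} = \frac{\sqrt{18 - 6} \left(-44\right)}{-32 + \left(19 - 4\right)} = \frac{\sqrt{12} \left(-44\right)}{-32 + \left(19 - 4\right)} = \frac{2 \sqrt{3} \left(-44\right)}{-32 + 15} = \frac{\left(-88\right) \sqrt{3}}{-17} = - 88 \sqrt{3} \left(- \frac{1}{17}\right) = \frac{88 \sqrt{3}}{17}$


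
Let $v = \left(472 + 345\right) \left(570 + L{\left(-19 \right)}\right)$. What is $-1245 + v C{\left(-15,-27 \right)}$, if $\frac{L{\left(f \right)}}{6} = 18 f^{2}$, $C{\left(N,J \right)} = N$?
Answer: $-484784535$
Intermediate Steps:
$L{\left(f \right)} = 108 f^{2}$ ($L{\left(f \right)} = 6 \cdot 18 f^{2} = 108 f^{2}$)
$v = 32318886$ ($v = \left(472 + 345\right) \left(570 + 108 \left(-19\right)^{2}\right) = 817 \left(570 + 108 \cdot 361\right) = 817 \left(570 + 38988\right) = 817 \cdot 39558 = 32318886$)
$-1245 + v C{\left(-15,-27 \right)} = -1245 + 32318886 \left(-15\right) = -1245 - 484783290 = -484784535$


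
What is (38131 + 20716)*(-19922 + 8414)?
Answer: -677211276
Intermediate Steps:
(38131 + 20716)*(-19922 + 8414) = 58847*(-11508) = -677211276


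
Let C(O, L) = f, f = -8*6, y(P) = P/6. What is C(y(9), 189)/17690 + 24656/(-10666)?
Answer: -109169152/47170385 ≈ -2.3144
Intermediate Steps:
y(P) = P/6 (y(P) = P*(1/6) = P/6)
f = -48
C(O, L) = -48
C(y(9), 189)/17690 + 24656/(-10666) = -48/17690 + 24656/(-10666) = -48*1/17690 + 24656*(-1/10666) = -24/8845 - 12328/5333 = -109169152/47170385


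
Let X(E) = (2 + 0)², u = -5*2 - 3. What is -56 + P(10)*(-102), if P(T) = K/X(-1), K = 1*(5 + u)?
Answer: 148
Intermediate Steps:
u = -13 (u = -10 - 3 = -13)
X(E) = 4 (X(E) = 2² = 4)
K = -8 (K = 1*(5 - 13) = 1*(-8) = -8)
P(T) = -2 (P(T) = -8/4 = -8*¼ = -2)
-56 + P(10)*(-102) = -56 - 2*(-102) = -56 + 204 = 148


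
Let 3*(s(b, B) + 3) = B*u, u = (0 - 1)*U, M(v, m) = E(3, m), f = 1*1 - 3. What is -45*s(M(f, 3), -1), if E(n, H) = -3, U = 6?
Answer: 45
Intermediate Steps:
f = -2 (f = 1 - 3 = -2)
M(v, m) = -3
u = -6 (u = (0 - 1)*6 = -1*6 = -6)
s(b, B) = -3 - 2*B (s(b, B) = -3 + (B*(-6))/3 = -3 + (-6*B)/3 = -3 - 2*B)
-45*s(M(f, 3), -1) = -45*(-3 - 2*(-1)) = -45*(-3 + 2) = -45*(-1) = 45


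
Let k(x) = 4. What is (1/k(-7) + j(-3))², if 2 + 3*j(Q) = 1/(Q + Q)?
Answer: 289/1296 ≈ 0.22299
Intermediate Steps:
j(Q) = -⅔ + 1/(6*Q) (j(Q) = -⅔ + 1/(3*(Q + Q)) = -⅔ + 1/(3*((2*Q))) = -⅔ + (1/(2*Q))/3 = -⅔ + 1/(6*Q))
(1/k(-7) + j(-3))² = (1/4 + (⅙)*(1 - 4*(-3))/(-3))² = (¼ + (⅙)*(-⅓)*(1 + 12))² = (¼ + (⅙)*(-⅓)*13)² = (¼ - 13/18)² = (-17/36)² = 289/1296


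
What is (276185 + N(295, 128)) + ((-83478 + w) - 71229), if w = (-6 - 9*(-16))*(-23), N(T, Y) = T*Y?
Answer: 156064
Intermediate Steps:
w = -3174 (w = (-6 + 144)*(-23) = 138*(-23) = -3174)
(276185 + N(295, 128)) + ((-83478 + w) - 71229) = (276185 + 295*128) + ((-83478 - 3174) - 71229) = (276185 + 37760) + (-86652 - 71229) = 313945 - 157881 = 156064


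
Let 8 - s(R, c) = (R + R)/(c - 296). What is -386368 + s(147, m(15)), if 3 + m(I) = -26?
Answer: -125566706/325 ≈ -3.8636e+5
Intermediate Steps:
m(I) = -29 (m(I) = -3 - 26 = -29)
s(R, c) = 8 - 2*R/(-296 + c) (s(R, c) = 8 - (R + R)/(c - 296) = 8 - 2*R/(-296 + c))
-386368 + s(147, m(15)) = -386368 + 2*(-1184 - 1*147 + 4*(-29))/(-296 - 29) = -386368 + 2*(-1184 - 147 - 116)/(-325) = -386368 + 2*(-1/325)*(-1447) = -386368 + 2894/325 = -125566706/325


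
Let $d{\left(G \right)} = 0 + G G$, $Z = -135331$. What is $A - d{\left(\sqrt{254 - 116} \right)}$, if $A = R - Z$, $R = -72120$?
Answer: $63073$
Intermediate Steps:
$A = 63211$ ($A = -72120 - -135331 = -72120 + 135331 = 63211$)
$d{\left(G \right)} = G^{2}$ ($d{\left(G \right)} = 0 + G^{2} = G^{2}$)
$A - d{\left(\sqrt{254 - 116} \right)} = 63211 - \left(\sqrt{254 - 116}\right)^{2} = 63211 - \left(\sqrt{138}\right)^{2} = 63211 - 138 = 63073$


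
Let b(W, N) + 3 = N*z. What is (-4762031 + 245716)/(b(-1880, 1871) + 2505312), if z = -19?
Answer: -903263/493952 ≈ -1.8286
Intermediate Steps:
b(W, N) = -3 - 19*N (b(W, N) = -3 + N*(-19) = -3 - 19*N)
(-4762031 + 245716)/(b(-1880, 1871) + 2505312) = (-4762031 + 245716)/((-3 - 19*1871) + 2505312) = -4516315/((-3 - 35549) + 2505312) = -4516315/(-35552 + 2505312) = -4516315/2469760 = -4516315*1/2469760 = -903263/493952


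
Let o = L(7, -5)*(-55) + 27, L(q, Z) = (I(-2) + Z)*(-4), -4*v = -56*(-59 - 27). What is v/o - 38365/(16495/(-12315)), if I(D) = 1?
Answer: 80606496731/2814047 ≈ 28644.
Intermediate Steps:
v = -1204 (v = -(-14)*(-59 - 27) = -(-14)*(-86) = -¼*4816 = -1204)
L(q, Z) = -4 - 4*Z (L(q, Z) = (1 + Z)*(-4) = -4 - 4*Z)
o = -853 (o = (-4 - 4*(-5))*(-55) + 27 = (-4 + 20)*(-55) + 27 = 16*(-55) + 27 = -880 + 27 = -853)
v/o - 38365/(16495/(-12315)) = -1204/(-853) - 38365/(16495/(-12315)) = -1204*(-1/853) - 38365/(16495*(-1/12315)) = 1204/853 - 38365/(-3299/2463) = 1204/853 - 38365*(-2463/3299) = 1204/853 + 94492995/3299 = 80606496731/2814047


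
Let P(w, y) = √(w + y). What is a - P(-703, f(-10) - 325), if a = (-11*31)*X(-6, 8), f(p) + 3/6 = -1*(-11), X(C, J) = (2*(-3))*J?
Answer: 16368 - I*√4070/2 ≈ 16368.0 - 31.898*I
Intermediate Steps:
X(C, J) = -6*J
f(p) = 21/2 (f(p) = -½ - 1*(-11) = -½ + 11 = 21/2)
a = 16368 (a = (-11*31)*(-6*8) = -341*(-48) = 16368)
a - P(-703, f(-10) - 325) = 16368 - √(-703 + (21/2 - 325)) = 16368 - √(-703 - 629/2) = 16368 - √(-2035/2) = 16368 - I*√4070/2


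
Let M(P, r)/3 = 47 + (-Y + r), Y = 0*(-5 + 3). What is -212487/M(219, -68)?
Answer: 70829/21 ≈ 3372.8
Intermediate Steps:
Y = 0 (Y = 0*(-2) = 0)
M(P, r) = 141 + 3*r (M(P, r) = 3*(47 + (-1*0 + r)) = 3*(47 + (0 + r)) = 3*(47 + r) = 141 + 3*r)
-212487/M(219, -68) = -212487/(141 + 3*(-68)) = -212487/(141 - 204) = -212487/(-63) = -212487*(-1/63) = 70829/21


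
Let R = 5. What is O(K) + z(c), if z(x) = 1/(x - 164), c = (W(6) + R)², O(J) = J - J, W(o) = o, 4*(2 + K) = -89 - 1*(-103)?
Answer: -1/43 ≈ -0.023256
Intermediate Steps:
K = 3/2 (K = -2 + (-89 - 1*(-103))/4 = -2 + (-89 + 103)/4 = -2 + (¼)*14 = -2 + 7/2 = 3/2 ≈ 1.5000)
O(J) = 0
c = 121 (c = (6 + 5)² = 11² = 121)
z(x) = 1/(-164 + x)
O(K) + z(c) = 0 + 1/(-164 + 121) = 0 + 1/(-43) = 0 - 1/43 = -1/43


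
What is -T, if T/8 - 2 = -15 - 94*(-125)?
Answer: -93896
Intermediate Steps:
T = 93896 (T = 16 + 8*(-15 - 94*(-125)) = 16 + 8*(-15 + 11750) = 16 + 8*11735 = 16 + 93880 = 93896)
-T = -1*93896 = -93896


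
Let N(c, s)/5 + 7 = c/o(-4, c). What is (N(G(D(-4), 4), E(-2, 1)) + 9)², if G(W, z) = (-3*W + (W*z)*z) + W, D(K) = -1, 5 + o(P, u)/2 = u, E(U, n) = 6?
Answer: 210681/361 ≈ 583.60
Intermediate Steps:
o(P, u) = -10 + 2*u
G(W, z) = -2*W + W*z² (G(W, z) = (-3*W + W*z²) + W = -2*W + W*z²)
N(c, s) = -35 + 5*c/(-10 + 2*c) (N(c, s) = -35 + 5*(c/(-10 + 2*c)) = -35 + 5*c/(-10 + 2*c))
(N(G(D(-4), 4), E(-2, 1)) + 9)² = (5*(70 - (-13)*(-2 + 4²))/(2*(-5 - (-2 + 4²))) + 9)² = (5*(70 - (-13)*(-2 + 16))/(2*(-5 - (-2 + 16))) + 9)² = (5*(70 - (-13)*14)/(2*(-5 - 1*14)) + 9)² = (5*(70 - 13*(-14))/(2*(-5 - 14)) + 9)² = ((5/2)*(70 + 182)/(-19) + 9)² = ((5/2)*(-1/19)*252 + 9)² = (-630/19 + 9)² = (-459/19)² = 210681/361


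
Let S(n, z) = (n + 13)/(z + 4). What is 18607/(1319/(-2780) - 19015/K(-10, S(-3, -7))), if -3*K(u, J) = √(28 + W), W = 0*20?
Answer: 477599638180/6287308473324173 + 4101602208423000*√7/6287308473324173 ≈ 1.7261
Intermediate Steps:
W = 0
S(n, z) = (13 + n)/(4 + z)
K(u, J) = -2*√7/3 (K(u, J) = -√(28 + 0)/3 = -2*√7/3)
18607/(1319/(-2780) - 19015/K(-10, S(-3, -7))) = 18607/(1319/(-2780) - 19015*(-3*√7/14)) = 18607/(1319*(-1/2780) - (-57045)*√7/14) = 18607/(-1319/2780 + 57045*√7/14)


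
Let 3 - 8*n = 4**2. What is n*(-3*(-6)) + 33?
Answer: 15/4 ≈ 3.7500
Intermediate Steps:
n = -13/8 (n = 3/8 - 1/8*4**2 = 3/8 - 1/8*16 = 3/8 - 2 = -13/8 ≈ -1.6250)
n*(-3*(-6)) + 33 = -(-39)*(-6)/8 + 33 = -13/8*18 + 33 = -117/4 + 33 = 15/4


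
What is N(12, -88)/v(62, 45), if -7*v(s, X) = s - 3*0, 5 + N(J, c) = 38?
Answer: -231/62 ≈ -3.7258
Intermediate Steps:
N(J, c) = 33 (N(J, c) = -5 + 38 = 33)
v(s, X) = -s/7 (v(s, X) = -(s - 3*0)/7 = -(s + 0)/7 = -s/7)
N(12, -88)/v(62, 45) = 33/((-1/7*62)) = 33/(-62/7) = 33*(-7/62) = -231/62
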